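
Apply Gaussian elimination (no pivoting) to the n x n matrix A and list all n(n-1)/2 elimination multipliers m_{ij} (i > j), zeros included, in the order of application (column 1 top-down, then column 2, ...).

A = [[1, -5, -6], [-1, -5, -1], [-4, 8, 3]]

Forward elimination:
R2 <- R2 - (-1)*R1:  [   0  -10   -7 ]
R3 <- R3 - (-4)*R1:  [   0  -12  -21 ]
R3 <- R3 - (6/5)*R2:  [     0      0  -63/5 ]
Multipliers (in order of application): m_{21} = -1, m_{31} = -4, m_{32} = 6/5

multipliers: -1, -4, 6/5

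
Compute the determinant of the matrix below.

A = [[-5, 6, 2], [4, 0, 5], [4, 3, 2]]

Forward elimination:
R2 <- R2 - (-4/5)*R1:  [    0  24/5  33/5 ]
R3 <- R3 - (-4/5)*R1:  [    0  39/5  18/5 ]
R3 <- R3 - (13/8)*R2:  [     0      0  -57/8 ]
Upper-triangular form:
[ -5     6      2 ]
[  0  24/5   33/5 ]
[  0     0  -57/8 ]
det(A) = (-1)^0 * (-5) * (24/5) * (-57/8) = 171  (0 row swaps -> sign +1)

det(A) = 171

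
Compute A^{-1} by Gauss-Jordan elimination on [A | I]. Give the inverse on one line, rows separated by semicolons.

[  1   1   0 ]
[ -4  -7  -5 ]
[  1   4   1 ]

inverse = [13/12 -1/12 -5/12; -1/12 1/12 5/12; -3/4 -1/4 -1/4]

Gauss-Jordan on [A | I]:
R2 <- R2 - (-4)*R1:  [  0  -3  -5  |   4   1   0 ]
R3 <- R3 - (1)*R1:  [  0   3   1  |  -1   0   1 ]
R2 <- (1/-3)*R2:  [    0     1   5/3  |  -4/3  -1/3     0 ]
R1 <- R1 - (1)*R2:  [    1     0  -5/3  |   7/3   1/3     0 ]
R3 <- R3 - (3)*R2:  [  0   0  -4  |   3   1   1 ]
R3 <- (1/-4)*R3:  [    0     0     1  |  -3/4  -1/4  -1/4 ]
R1 <- R1 - (-5/3)*R3:  [     1      0      0  |  13/12  -1/12  -5/12 ]
R2 <- R2 - (5/3)*R3:  [     0      1      0  |  -1/12   1/12   5/12 ]
Right block of [I | A^{-1}] is the inverse:
[ 13/12  -1/12  -5/12 ]
[ -1/12   1/12   5/12 ]
[  -3/4   -1/4   -1/4 ]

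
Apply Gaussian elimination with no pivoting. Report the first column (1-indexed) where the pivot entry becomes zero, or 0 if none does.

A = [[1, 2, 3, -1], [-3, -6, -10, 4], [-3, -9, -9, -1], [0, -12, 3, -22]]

first zero-pivot column = 2

Naive forward elimination:
R2 <- R2 - (-3)*R1:  [  0   0  -1   1 ]
R3 <- R3 - (-3)*R1:  [  0  -3   0  -4 ]
Matrix at this point:
[ 1    2   3   -1 ]
[ 0    0  -1    1 ]
[ 0   -3   0   -4 ]
[ 0  -12   3  -22 ]
Pivot entry (2,2) is zero but row 3 has -3 in column 2 -> naive elimination stops; a row interchange (e.g. R2 <-> R3) would be required here.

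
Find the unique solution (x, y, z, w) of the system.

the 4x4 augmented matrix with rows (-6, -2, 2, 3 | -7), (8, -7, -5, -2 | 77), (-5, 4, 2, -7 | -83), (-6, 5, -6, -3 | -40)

(4, -5, -4, 5)

Forward elimination on [A|b]:
R2 <- R2 - (-4/3)*R1:  [     0  -29/3   -7/3      2  203/3 ]
R3 <- R3 - (5/6)*R1:  [      0    17/3     1/3   -19/2  -463/6 ]
R4 <- R4 - (1)*R1:  [   0    7   -8   -6  -33 ]
R3 <- R3 - (-17/29)*R2:  [       0        0   -30/29  -483/58    -75/2 ]
R4 <- R4 - (-21/29)*R2:  [       0        0  -281/29  -132/29       16 ]
R4 <- R4 - (281/30)*R3:  [       0        0        0  1469/20   1469/4 ]
Row echelon form:
[ -6     -2       2        3  |      -7 ]
[  0  -29/3    -7/3        2  |   203/3 ]
[  0      0  -30/29  -483/58  |   -75/2 ]
[  0      0       0  1469/20  |  1469/4 ]
Back-substitution:
w = (1469/4) / (1469/20) = 5
z = (-75/2 - (-483/58)*(5)) / (-30/29) = -4
y = (203/3 - (-7/3)*(-4) - (2)*(5)) / (-29/3) = -5
x = (-7 - (-2)*(-5) - (2)*(-4) - (3)*(5)) / -6 = 4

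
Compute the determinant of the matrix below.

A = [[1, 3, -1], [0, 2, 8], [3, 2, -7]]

Forward elimination:
R3 <- R3 - (3)*R1:  [  0  -7  -4 ]
R3 <- R3 - (-7/2)*R2:  [  0   0  24 ]
Upper-triangular form:
[ 1  3  -1 ]
[ 0  2   8 ]
[ 0  0  24 ]
det(A) = (-1)^0 * (1) * (2) * (24) = 48  (0 row swaps -> sign +1)

det(A) = 48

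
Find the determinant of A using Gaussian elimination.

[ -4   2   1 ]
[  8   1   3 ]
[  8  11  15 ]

det(A) = -40

Forward elimination:
R2 <- R2 - (-2)*R1:  [ 0  5  5 ]
R3 <- R3 - (-2)*R1:  [  0  15  17 ]
R3 <- R3 - (3)*R2:  [ 0  0  2 ]
Upper-triangular form:
[ -4  2  1 ]
[  0  5  5 ]
[  0  0  2 ]
det(A) = (-1)^0 * (-4) * (5) * (2) = -40  (0 row swaps -> sign +1)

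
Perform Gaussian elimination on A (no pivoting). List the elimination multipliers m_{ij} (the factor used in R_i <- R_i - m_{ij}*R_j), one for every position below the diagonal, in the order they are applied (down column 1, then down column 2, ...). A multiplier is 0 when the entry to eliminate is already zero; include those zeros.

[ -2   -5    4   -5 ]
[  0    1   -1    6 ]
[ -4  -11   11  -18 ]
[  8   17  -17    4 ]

multipliers: 0, 2, -4, -1, -3, -2

Forward elimination:
R2: entry in column 1 is already 0 -> m_{21} = 0 (no row operation needed)
R3 <- R3 - (2)*R1:  [  0  -1   3  -8 ]
R4 <- R4 - (-4)*R1:  [   0   -3   -1  -16 ]
R3 <- R3 - (-1)*R2:  [  0   0   2  -2 ]
R4 <- R4 - (-3)*R2:  [  0   0  -4   2 ]
R4 <- R4 - (-2)*R3:  [  0   0   0  -2 ]
Multipliers (in order of application): m_{21} = 0, m_{31} = 2, m_{41} = -4, m_{32} = -1, m_{42} = -3, m_{43} = -2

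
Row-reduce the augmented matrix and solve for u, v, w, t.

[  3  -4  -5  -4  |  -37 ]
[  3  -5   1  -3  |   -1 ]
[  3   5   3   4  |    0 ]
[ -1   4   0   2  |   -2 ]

(-4, -3, 5, 3)

Forward elimination on [A|b]:
R2 <- R2 - (1)*R1:  [  0  -1   6   1  36 ]
R3 <- R3 - (1)*R1:  [  0   9   8   8  37 ]
R4 <- R4 - (-1/3)*R1:  [     0    8/3   -5/3    2/3  -43/3 ]
R3 <- R3 - (-9)*R2:  [   0    0   62   17  361 ]
R4 <- R4 - (-8/3)*R2:  [     0      0   43/3   10/3  245/3 ]
R4 <- R4 - (43/186)*R3:  [       0        0        0   -37/62  -111/62 ]
Row echelon form:
[ 3  -4  -5      -4  |      -37 ]
[ 0  -1   6       1  |       36 ]
[ 0   0  62      17  |      361 ]
[ 0   0   0  -37/62  |  -111/62 ]
Back-substitution:
t = (-111/62) / (-37/62) = 3
w = (361 - (17)*(3)) / 62 = 5
v = (36 - (6)*(5) - (1)*(3)) / -1 = -3
u = (-37 - (-4)*(-3) - (-5)*(5) - (-4)*(3)) / 3 = -4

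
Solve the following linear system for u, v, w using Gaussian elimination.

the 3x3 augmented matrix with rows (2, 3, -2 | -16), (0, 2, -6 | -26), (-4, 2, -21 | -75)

Forward elimination on [A|b]:
R3 <- R3 - (-2)*R1:  [    0     8   -25  -107 ]
R3 <- R3 - (4)*R2:  [  0   0  -1  -3 ]
Row echelon form:
[ 2  3  -2  |  -16 ]
[ 0  2  -6  |  -26 ]
[ 0  0  -1  |   -3 ]
Back-substitution:
w = (-3) / -1 = 3
v = (-26 - (-6)*(3)) / 2 = -4
u = (-16 - (3)*(-4) - (-2)*(3)) / 2 = 1

(1, -4, 3)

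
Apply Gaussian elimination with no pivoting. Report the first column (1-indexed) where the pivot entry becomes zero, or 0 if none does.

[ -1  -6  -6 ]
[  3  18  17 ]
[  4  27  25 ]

first zero-pivot column = 2

Naive forward elimination:
R2 <- R2 - (-3)*R1:  [  0   0  -1 ]
R3 <- R3 - (-4)*R1:  [ 0  3  1 ]
Matrix at this point:
[ -1  -6  -6 ]
[  0   0  -1 ]
[  0   3   1 ]
Pivot entry (2,2) is zero but row 3 has 3 in column 2 -> naive elimination stops; a row interchange (e.g. R2 <-> R3) would be required here.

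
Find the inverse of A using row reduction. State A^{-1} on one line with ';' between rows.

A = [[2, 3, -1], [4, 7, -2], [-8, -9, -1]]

inverse = [5/2 -6/5 -1/10; -2 1 0; -2 3/5 -1/5]

Gauss-Jordan on [A | I]:
R1 <- (1/2)*R1:  [    1   3/2  -1/2  |   1/2     0     0 ]
R2 <- R2 - (4)*R1:  [  0   1   0  |  -2   1   0 ]
R3 <- R3 - (-8)*R1:  [  0   3  -5  |   4   0   1 ]
R1 <- R1 - (3/2)*R2:  [    1     0  -1/2  |   7/2  -3/2     0 ]
R3 <- R3 - (3)*R2:  [  0   0  -5  |  10  -3   1 ]
R3 <- (1/-5)*R3:  [    0     0     1  |    -2   3/5  -1/5 ]
R1 <- R1 - (-1/2)*R3:  [     1      0      0  |    5/2   -6/5  -1/10 ]
Right block of [I | A^{-1}] is the inverse:
[ 5/2  -6/5  -1/10 ]
[  -2     1      0 ]
[  -2   3/5   -1/5 ]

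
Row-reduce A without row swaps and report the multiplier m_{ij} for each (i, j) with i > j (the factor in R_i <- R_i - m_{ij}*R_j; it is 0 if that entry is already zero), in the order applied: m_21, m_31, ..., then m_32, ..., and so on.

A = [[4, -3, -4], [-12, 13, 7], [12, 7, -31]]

multipliers: -3, 3, 4

Forward elimination:
R2 <- R2 - (-3)*R1:  [  0   4  -5 ]
R3 <- R3 - (3)*R1:  [   0   16  -19 ]
R3 <- R3 - (4)*R2:  [ 0  0  1 ]
Multipliers (in order of application): m_{21} = -3, m_{31} = 3, m_{32} = 4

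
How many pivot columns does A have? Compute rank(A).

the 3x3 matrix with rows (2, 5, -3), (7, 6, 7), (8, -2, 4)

Row reduction:
R2 <- R2 - (7/2)*R1:  [     0  -23/2   35/2 ]
R3 <- R3 - (4)*R1:  [   0  -22   16 ]
R3 <- R3 - (44/23)*R2:  [       0        0  -402/23 ]
Row echelon form:
[ 2      5       -3 ]
[ 0  -23/2     35/2 ]
[ 0      0  -402/23 ]
Nonzero rows / pivot columns: 3

rank(A) = 3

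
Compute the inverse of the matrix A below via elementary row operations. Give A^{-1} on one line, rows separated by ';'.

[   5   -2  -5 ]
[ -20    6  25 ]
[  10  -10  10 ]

inverse = [-31/5 -7/5 2/5; -9 -2 1/2; -14/5 -3/5 1/5]

Gauss-Jordan on [A | I]:
R1 <- (1/5)*R1:  [    1  -2/5    -1  |   1/5     0     0 ]
R2 <- R2 - (-20)*R1:  [  0  -2   5  |   4   1   0 ]
R3 <- R3 - (10)*R1:  [  0  -6  20  |  -2   0   1 ]
R2 <- (1/-2)*R2:  [    0     1  -5/2  |    -2  -1/2     0 ]
R1 <- R1 - (-2/5)*R2:  [    1     0    -2  |  -3/5  -1/5     0 ]
R3 <- R3 - (-6)*R2:  [   0    0    5  |  -14   -3    1 ]
R3 <- (1/5)*R3:  [     0      0      1  |  -14/5   -3/5    1/5 ]
R1 <- R1 - (-2)*R3:  [     1      0      0  |  -31/5   -7/5    2/5 ]
R2 <- R2 - (-5/2)*R3:  [   0    1    0  |   -9   -2  1/2 ]
Right block of [I | A^{-1}] is the inverse:
[ -31/5  -7/5  2/5 ]
[    -9    -2  1/2 ]
[ -14/5  -3/5  1/5 ]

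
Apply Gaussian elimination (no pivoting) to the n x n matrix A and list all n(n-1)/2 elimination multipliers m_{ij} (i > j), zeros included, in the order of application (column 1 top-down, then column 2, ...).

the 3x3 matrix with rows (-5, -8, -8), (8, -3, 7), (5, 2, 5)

multipliers: -8/5, -1, 30/79

Forward elimination:
R2 <- R2 - (-8/5)*R1:  [     0  -79/5  -29/5 ]
R3 <- R3 - (-1)*R1:  [  0  -6  -3 ]
R3 <- R3 - (30/79)*R2:  [      0       0  -63/79 ]
Multipliers (in order of application): m_{21} = -8/5, m_{31} = -1, m_{32} = 30/79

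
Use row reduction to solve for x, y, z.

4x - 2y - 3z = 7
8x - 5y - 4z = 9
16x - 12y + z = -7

(-1, -1, -3)

Forward elimination on [A|b]:
R2 <- R2 - (2)*R1:  [  0  -1   2  -5 ]
R3 <- R3 - (4)*R1:  [   0   -4   13  -35 ]
R3 <- R3 - (4)*R2:  [   0    0    5  -15 ]
Row echelon form:
[ 4  -2  -3  |    7 ]
[ 0  -1   2  |   -5 ]
[ 0   0   5  |  -15 ]
Back-substitution:
z = (-15) / 5 = -3
y = (-5 - (2)*(-3)) / -1 = -1
x = (7 - (-2)*(-1) - (-3)*(-3)) / 4 = -1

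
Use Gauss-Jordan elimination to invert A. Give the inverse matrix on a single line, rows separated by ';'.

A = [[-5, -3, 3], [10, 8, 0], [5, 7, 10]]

inverse = [-8 -51/10 12/5; 10 13/2 -3; -3 -2 1]

Gauss-Jordan on [A | I]:
R1 <- (1/-5)*R1:  [    1   3/5  -3/5  |  -1/5     0     0 ]
R2 <- R2 - (10)*R1:  [ 0  2  6  |  2  1  0 ]
R3 <- R3 - (5)*R1:  [  0   4  13  |   1   0   1 ]
R2 <- (1/2)*R2:  [   0    1    3  |    1  1/2    0 ]
R1 <- R1 - (3/5)*R2:  [     1      0  -12/5  |   -4/5  -3/10      0 ]
R3 <- R3 - (4)*R2:  [  0   0   1  |  -3  -2   1 ]
R1 <- R1 - (-12/5)*R3:  [      1       0       0  |      -8  -51/10    12/5 ]
R2 <- R2 - (3)*R3:  [    0     1     0  |    10  13/2    -3 ]
Right block of [I | A^{-1}] is the inverse:
[ -8  -51/10  12/5 ]
[ 10    13/2    -3 ]
[ -3      -2     1 ]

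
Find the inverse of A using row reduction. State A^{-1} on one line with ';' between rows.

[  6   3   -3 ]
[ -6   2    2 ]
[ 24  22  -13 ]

inverse = [-7/3 -9/10 2/5; -1 -1/5 1/5; -6 -2 1]

Gauss-Jordan on [A | I]:
R1 <- (1/6)*R1:  [    1   1/2  -1/2  |   1/6     0     0 ]
R2 <- R2 - (-6)*R1:  [  0   5  -1  |   1   1   0 ]
R3 <- R3 - (24)*R1:  [  0  10  -1  |  -4   0   1 ]
R2 <- (1/5)*R2:  [    0     1  -1/5  |   1/5   1/5     0 ]
R1 <- R1 - (1/2)*R2:  [     1      0   -2/5  |   1/15  -1/10      0 ]
R3 <- R3 - (10)*R2:  [  0   0   1  |  -6  -2   1 ]
R1 <- R1 - (-2/5)*R3:  [     1      0      0  |   -7/3  -9/10    2/5 ]
R2 <- R2 - (-1/5)*R3:  [    0     1     0  |    -1  -1/5   1/5 ]
Right block of [I | A^{-1}] is the inverse:
[ -7/3  -9/10  2/5 ]
[   -1   -1/5  1/5 ]
[   -6     -2    1 ]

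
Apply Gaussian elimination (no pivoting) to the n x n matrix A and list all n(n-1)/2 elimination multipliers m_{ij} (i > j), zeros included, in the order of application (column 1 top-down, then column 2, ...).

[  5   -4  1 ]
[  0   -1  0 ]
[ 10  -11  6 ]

Forward elimination:
R2: entry in column 1 is already 0 -> m_{21} = 0 (no row operation needed)
R3 <- R3 - (2)*R1:  [  0  -3   4 ]
R3 <- R3 - (3)*R2:  [ 0  0  4 ]
Multipliers (in order of application): m_{21} = 0, m_{31} = 2, m_{32} = 3

multipliers: 0, 2, 3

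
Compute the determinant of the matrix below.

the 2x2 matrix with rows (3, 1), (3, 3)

det(A) = 6

Forward elimination:
R2 <- R2 - (1)*R1:  [ 0  2 ]
Upper-triangular form:
[ 3  1 ]
[ 0  2 ]
det(A) = (-1)^0 * (3) * (2) = 6  (0 row swaps -> sign +1)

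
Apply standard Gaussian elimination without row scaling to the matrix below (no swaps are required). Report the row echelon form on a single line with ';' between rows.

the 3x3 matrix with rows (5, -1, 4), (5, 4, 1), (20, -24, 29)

REF = [5 -1 4; 0 5 -3; 0 0 1]

Forward elimination:
R2 <- R2 - (1)*R1:  [  0   5  -3 ]
R3 <- R3 - (4)*R1:  [   0  -20   13 ]
R3 <- R3 - (-4)*R2:  [ 0  0  1 ]
Row echelon form:
[ 5  -1   4 ]
[ 0   5  -3 ]
[ 0   0   1 ]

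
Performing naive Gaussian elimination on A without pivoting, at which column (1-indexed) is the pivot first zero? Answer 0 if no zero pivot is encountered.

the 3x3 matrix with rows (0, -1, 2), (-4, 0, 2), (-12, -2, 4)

first zero-pivot column = 1

Naive forward elimination:
Pivot entry (1,1) is zero but row 2 has -4 in column 1 -> naive elimination stops; a row interchange (e.g. R1 <-> R2) would be required here.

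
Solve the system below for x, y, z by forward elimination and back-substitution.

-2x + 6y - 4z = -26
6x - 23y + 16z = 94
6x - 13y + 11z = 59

Forward elimination on [A|b]:
R2 <- R2 - (-3)*R1:  [  0  -5   4  16 ]
R3 <- R3 - (-3)*R1:  [   0    5   -1  -19 ]
R3 <- R3 - (-1)*R2:  [  0   0   3  -3 ]
Row echelon form:
[ -2   6  -4  |  -26 ]
[  0  -5   4  |   16 ]
[  0   0   3  |   -3 ]
Back-substitution:
z = (-3) / 3 = -1
y = (16 - (4)*(-1)) / -5 = -4
x = (-26 - (6)*(-4) - (-4)*(-1)) / -2 = 3

(3, -4, -1)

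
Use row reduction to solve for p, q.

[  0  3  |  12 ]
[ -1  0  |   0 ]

Forward elimination on [A|b]:
R1 <-> R2   (pivot in column 1 was zero)
[ -1  0   0 ]
[  0  3  12 ]
Row echelon form:
[ -1  0  |   0 ]
[  0  3  |  12 ]
Back-substitution:
q = (12) / 3 = 4
p = (0) / -1 = 0

(0, 4)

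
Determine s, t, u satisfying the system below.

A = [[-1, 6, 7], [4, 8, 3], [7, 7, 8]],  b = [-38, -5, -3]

(5, -2, -3)

Forward elimination on [A|b]:
R2 <- R2 - (-4)*R1:  [    0    32    31  -157 ]
R3 <- R3 - (-7)*R1:  [    0    49    57  -269 ]
R3 <- R3 - (49/32)*R2:  [       0        0   305/32  -915/32 ]
Row echelon form:
[ -1   6       7  |      -38 ]
[  0  32      31  |     -157 ]
[  0   0  305/32  |  -915/32 ]
Back-substitution:
u = (-915/32) / (305/32) = -3
t = (-157 - (31)*(-3)) / 32 = -2
s = (-38 - (6)*(-2) - (7)*(-3)) / -1 = 5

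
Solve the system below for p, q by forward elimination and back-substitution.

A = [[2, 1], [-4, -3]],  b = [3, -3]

(3, -3)

Forward elimination on [A|b]:
R2 <- R2 - (-2)*R1:  [  0  -1   3 ]
Row echelon form:
[ 2   1  |  3 ]
[ 0  -1  |  3 ]
Back-substitution:
q = (3) / -1 = -3
p = (3 - (1)*(-3)) / 2 = 3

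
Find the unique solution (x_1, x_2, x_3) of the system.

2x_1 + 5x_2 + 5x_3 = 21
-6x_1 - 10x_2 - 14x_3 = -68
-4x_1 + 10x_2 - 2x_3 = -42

Forward elimination on [A|b]:
R2 <- R2 - (-3)*R1:  [  0   5   1  -5 ]
R3 <- R3 - (-2)*R1:  [  0  20   8   0 ]
R3 <- R3 - (4)*R2:  [  0   0   4  20 ]
Row echelon form:
[ 2  5  5  |  21 ]
[ 0  5  1  |  -5 ]
[ 0  0  4  |  20 ]
Back-substitution:
x_3 = (20) / 4 = 5
x_2 = (-5 - (1)*(5)) / 5 = -2
x_1 = (21 - (5)*(-2) - (5)*(5)) / 2 = 3

(3, -2, 5)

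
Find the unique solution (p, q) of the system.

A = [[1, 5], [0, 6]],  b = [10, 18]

(-5, 3)

Forward elimination on [A|b]:
Row echelon form:
[ 1  5  |  10 ]
[ 0  6  |  18 ]
Back-substitution:
q = (18) / 6 = 3
p = (10 - (5)*(3)) / 1 = -5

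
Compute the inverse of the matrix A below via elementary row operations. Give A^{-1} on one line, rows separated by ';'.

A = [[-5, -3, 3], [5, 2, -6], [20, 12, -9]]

Gauss-Jordan on [A | I]:
R1 <- (1/-5)*R1:  [    1   3/5  -3/5  |  -1/5     0     0 ]
R2 <- R2 - (5)*R1:  [  0  -1  -3  |   1   1   0 ]
R3 <- R3 - (20)*R1:  [ 0  0  3  |  4  0  1 ]
R2 <- (1/-1)*R2:  [  0   1   3  |  -1  -1   0 ]
R1 <- R1 - (3/5)*R2:  [     1      0  -12/5  |    2/5    3/5      0 ]
R3 <- (1/3)*R3:  [   0    0    1  |  4/3    0  1/3 ]
R1 <- R1 - (-12/5)*R3:  [    1     0     0  |  18/5   3/5   4/5 ]
R2 <- R2 - (3)*R3:  [  0   1   0  |  -5  -1  -1 ]
Right block of [I | A^{-1}] is the inverse:
[ 18/5  3/5  4/5 ]
[   -5   -1   -1 ]
[  4/3    0  1/3 ]

inverse = [18/5 3/5 4/5; -5 -1 -1; 4/3 0 1/3]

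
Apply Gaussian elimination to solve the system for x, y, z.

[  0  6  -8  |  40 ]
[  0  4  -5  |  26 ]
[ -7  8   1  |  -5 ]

(5, 4, -2)

Forward elimination on [A|b]:
R1 <-> R3   (pivot in column 1 was zero)
[ -7  8   1  -5 ]
[  0  4  -5  26 ]
[  0  6  -8  40 ]
R3 <- R3 - (3/2)*R2:  [    0     0  -1/2     1 ]
Row echelon form:
[ -7  8     1  |  -5 ]
[  0  4    -5  |  26 ]
[  0  0  -1/2  |   1 ]
Back-substitution:
z = (1) / (-1/2) = -2
y = (26 - (-5)*(-2)) / 4 = 4
x = (-5 - (8)*(4) - (1)*(-2)) / -7 = 5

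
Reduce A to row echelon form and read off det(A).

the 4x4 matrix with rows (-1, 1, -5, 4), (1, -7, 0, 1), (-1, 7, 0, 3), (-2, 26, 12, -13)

det(A) = -48

Forward elimination:
R2 <- R2 - (-1)*R1:  [  0  -6  -5   5 ]
R3 <- R3 - (1)*R1:  [  0   6   5  -1 ]
R4 <- R4 - (2)*R1:  [   0   24   22  -21 ]
R3 <- R3 - (-1)*R2:  [ 0  0  0  4 ]
R4 <- R4 - (-4)*R2:  [  0   0   2  -1 ]
R3 <-> R4   (pivot in column 3 was zero)
[ -1   1  -5   4 ]
[  0  -6  -5   5 ]
[  0   0   2  -1 ]
[  0   0   0   4 ]
Upper-triangular form:
[ -1   1  -5   4 ]
[  0  -6  -5   5 ]
[  0   0   2  -1 ]
[  0   0   0   4 ]
det(A) = (-1)^1 * (-1) * (-6) * (2) * (4) = -48  (1 row swap -> sign -1)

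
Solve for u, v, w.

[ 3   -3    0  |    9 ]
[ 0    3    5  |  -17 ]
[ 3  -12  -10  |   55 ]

(-1, -4, -1)

Forward elimination on [A|b]:
R3 <- R3 - (1)*R1:  [   0   -9  -10   46 ]
R3 <- R3 - (-3)*R2:  [  0   0   5  -5 ]
Row echelon form:
[ 3  -3  0  |    9 ]
[ 0   3  5  |  -17 ]
[ 0   0  5  |   -5 ]
Back-substitution:
w = (-5) / 5 = -1
v = (-17 - (5)*(-1)) / 3 = -4
u = (9 - (-3)*(-4)) / 3 = -1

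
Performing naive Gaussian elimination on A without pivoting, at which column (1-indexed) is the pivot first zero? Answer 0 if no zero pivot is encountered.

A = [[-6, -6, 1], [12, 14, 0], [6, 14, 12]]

first zero-pivot column = 0

Naive forward elimination:
R2 <- R2 - (-2)*R1:  [ 0  2  2 ]
R3 <- R3 - (-1)*R1:  [  0   8  13 ]
R3 <- R3 - (4)*R2:  [ 0  0  5 ]
All pivots nonzero; naive elimination completes without hitting a zero pivot.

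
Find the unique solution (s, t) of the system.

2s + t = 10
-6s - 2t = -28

(4, 2)

Forward elimination on [A|b]:
R2 <- R2 - (-3)*R1:  [ 0  1  2 ]
Row echelon form:
[ 2  1  |  10 ]
[ 0  1  |   2 ]
Back-substitution:
t = (2) / 1 = 2
s = (10 - (1)*(2)) / 2 = 4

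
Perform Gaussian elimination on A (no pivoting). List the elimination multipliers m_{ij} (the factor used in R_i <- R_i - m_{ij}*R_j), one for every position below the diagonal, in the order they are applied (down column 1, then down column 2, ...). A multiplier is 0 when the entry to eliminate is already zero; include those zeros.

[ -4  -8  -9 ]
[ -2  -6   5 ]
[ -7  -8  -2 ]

multipliers: 1/2, 7/4, -3

Forward elimination:
R2 <- R2 - (1/2)*R1:  [    0    -2  19/2 ]
R3 <- R3 - (7/4)*R1:  [    0     6  55/4 ]
R3 <- R3 - (-3)*R2:  [     0      0  169/4 ]
Multipliers (in order of application): m_{21} = 1/2, m_{31} = 7/4, m_{32} = -3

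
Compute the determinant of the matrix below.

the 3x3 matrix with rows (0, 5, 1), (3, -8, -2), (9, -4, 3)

Forward elimination:
R1 <-> R2   (pivot in column 1 was zero)
[ 3  -8  -2 ]
[ 0   5   1 ]
[ 9  -4   3 ]
R3 <- R3 - (3)*R1:  [  0  20   9 ]
R3 <- R3 - (4)*R2:  [ 0  0  5 ]
Upper-triangular form:
[ 3  -8  -2 ]
[ 0   5   1 ]
[ 0   0   5 ]
det(A) = (-1)^1 * (3) * (5) * (5) = -75  (1 row swap -> sign -1)

det(A) = -75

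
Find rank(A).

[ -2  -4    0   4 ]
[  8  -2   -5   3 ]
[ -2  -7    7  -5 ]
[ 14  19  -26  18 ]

rank(A) = 3

Row reduction:
R2 <- R2 - (-4)*R1:  [   0  -18   -5   19 ]
R3 <- R3 - (1)*R1:  [  0  -3   7  -9 ]
R4 <- R4 - (-7)*R1:  [   0   -9  -26   46 ]
R3 <- R3 - (1/6)*R2:  [     0      0   47/6  -73/6 ]
R4 <- R4 - (1/2)*R2:  [     0      0  -47/2   73/2 ]
R4 <- R4 - (-3)*R3:  [ 0  0  0  0 ]
Row echelon form:
[ -2   -4     0      4 ]
[  0  -18    -5     19 ]
[  0    0  47/6  -73/6 ]
[  0    0     0      0 ]
Nonzero rows / pivot columns: 3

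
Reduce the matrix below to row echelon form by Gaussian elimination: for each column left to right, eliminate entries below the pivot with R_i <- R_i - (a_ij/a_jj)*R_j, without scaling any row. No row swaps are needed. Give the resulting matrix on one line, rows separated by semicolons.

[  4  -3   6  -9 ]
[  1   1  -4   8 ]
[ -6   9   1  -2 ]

REF = [4 -3 6 -9; 0 7/4 -11/2 41/4; 0 0 169/7 -293/7]

Forward elimination:
R2 <- R2 - (1/4)*R1:  [     0    7/4  -11/2   41/4 ]
R3 <- R3 - (-3/2)*R1:  [     0    9/2     10  -31/2 ]
R3 <- R3 - (18/7)*R2:  [      0       0   169/7  -293/7 ]
Row echelon form:
[ 4   -3      6      -9 ]
[ 0  7/4  -11/2    41/4 ]
[ 0    0  169/7  -293/7 ]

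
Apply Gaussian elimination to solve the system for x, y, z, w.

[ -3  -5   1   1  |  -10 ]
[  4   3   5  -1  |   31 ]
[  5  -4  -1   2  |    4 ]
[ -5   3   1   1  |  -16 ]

(3, 0, 3, -4)

Forward elimination on [A|b]:
R2 <- R2 - (-4/3)*R1:  [     0  -11/3   19/3    1/3   53/3 ]
R3 <- R3 - (-5/3)*R1:  [     0  -37/3    2/3   11/3  -38/3 ]
R4 <- R4 - (5/3)*R1:  [    0  34/3  -2/3  -2/3   2/3 ]
R3 <- R3 - (37/11)*R2:  [       0        0  -227/11    28/11  -793/11 ]
R4 <- R4 - (-34/11)*R2:  [      0       0  208/11    4/11  608/11 ]
R4 <- R4 - (-208/227)*R3:  [         0          0          0    612/227  -2448/227 ]
Row echelon form:
[ -3     -5        1        1  |        -10 ]
[  0  -11/3     19/3      1/3  |       53/3 ]
[  0      0  -227/11    28/11  |    -793/11 ]
[  0      0        0  612/227  |  -2448/227 ]
Back-substitution:
w = (-2448/227) / (612/227) = -4
z = (-793/11 - (28/11)*(-4)) / (-227/11) = 3
y = (53/3 - (19/3)*(3) - (1/3)*(-4)) / (-11/3) = 0
x = (-10 - (-5)*(0) - (1)*(3) - (1)*(-4)) / -3 = 3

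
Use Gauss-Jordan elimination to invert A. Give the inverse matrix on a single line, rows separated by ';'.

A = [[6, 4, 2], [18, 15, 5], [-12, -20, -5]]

Gauss-Jordan on [A | I]:
R1 <- (1/6)*R1:  [   1  2/3  1/3  |  1/6    0    0 ]
R2 <- R2 - (18)*R1:  [  0   3  -1  |  -3   1   0 ]
R3 <- R3 - (-12)*R1:  [   0  -12   -1  |    2    0    1 ]
R2 <- (1/3)*R2:  [    0     1  -1/3  |    -1   1/3     0 ]
R1 <- R1 - (2/3)*R2:  [    1     0   5/9  |   5/6  -2/9     0 ]
R3 <- R3 - (-12)*R2:  [   0    0   -5  |  -10    4    1 ]
R3 <- (1/-5)*R3:  [    0     0     1  |     2  -4/5  -1/5 ]
R1 <- R1 - (5/9)*R3:  [     1      0      0  |  -5/18    2/9    1/9 ]
R2 <- R2 - (-1/3)*R3:  [     0      1      0  |   -1/3   1/15  -1/15 ]
Right block of [I | A^{-1}] is the inverse:
[ -5/18   2/9    1/9 ]
[  -1/3  1/15  -1/15 ]
[     2  -4/5   -1/5 ]

inverse = [-5/18 2/9 1/9; -1/3 1/15 -1/15; 2 -4/5 -1/5]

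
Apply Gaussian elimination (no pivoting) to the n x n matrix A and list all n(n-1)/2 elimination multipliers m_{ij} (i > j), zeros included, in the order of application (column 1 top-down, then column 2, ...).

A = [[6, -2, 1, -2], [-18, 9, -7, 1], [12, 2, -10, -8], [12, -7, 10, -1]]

Forward elimination:
R2 <- R2 - (-3)*R1:  [  0   3  -4  -5 ]
R3 <- R3 - (2)*R1:  [   0    6  -12   -4 ]
R4 <- R4 - (2)*R1:  [  0  -3   8   3 ]
R3 <- R3 - (2)*R2:  [  0   0  -4   6 ]
R4 <- R4 - (-1)*R2:  [  0   0   4  -2 ]
R4 <- R4 - (-1)*R3:  [ 0  0  0  4 ]
Multipliers (in order of application): m_{21} = -3, m_{31} = 2, m_{41} = 2, m_{32} = 2, m_{42} = -1, m_{43} = -1

multipliers: -3, 2, 2, 2, -1, -1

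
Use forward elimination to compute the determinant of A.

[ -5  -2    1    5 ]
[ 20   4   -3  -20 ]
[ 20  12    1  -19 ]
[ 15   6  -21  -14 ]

det(A) = 480

Forward elimination:
R2 <- R2 - (-4)*R1:  [  0  -4   1   0 ]
R3 <- R3 - (-4)*R1:  [ 0  4  5  1 ]
R4 <- R4 - (-3)*R1:  [   0    0  -18    1 ]
R3 <- R3 - (-1)*R2:  [ 0  0  6  1 ]
R4 <- R4 - (-3)*R3:  [ 0  0  0  4 ]
Upper-triangular form:
[ -5  -2  1  5 ]
[  0  -4  1  0 ]
[  0   0  6  1 ]
[  0   0  0  4 ]
det(A) = (-1)^0 * (-5) * (-4) * (6) * (4) = 480  (0 row swaps -> sign +1)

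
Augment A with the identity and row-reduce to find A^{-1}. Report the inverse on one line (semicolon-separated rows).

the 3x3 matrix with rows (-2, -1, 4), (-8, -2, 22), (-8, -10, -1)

Gauss-Jordan on [A | I]:
R1 <- (1/-2)*R1:  [    1   1/2    -2  |  -1/2     0     0 ]
R2 <- R2 - (-8)*R1:  [  0   2   6  |  -4   1   0 ]
R3 <- R3 - (-8)*R1:  [   0   -6  -17  |   -4    0    1 ]
R2 <- (1/2)*R2:  [   0    1    3  |   -2  1/2    0 ]
R1 <- R1 - (1/2)*R2:  [    1     0  -7/2  |   1/2  -1/4     0 ]
R3 <- R3 - (-6)*R2:  [   0    0    1  |  -16    3    1 ]
R1 <- R1 - (-7/2)*R3:  [      1       0       0  |  -111/2    41/4     7/2 ]
R2 <- R2 - (3)*R3:  [     0      1      0  |     46  -17/2     -3 ]
Right block of [I | A^{-1}] is the inverse:
[ -111/2   41/4  7/2 ]
[     46  -17/2   -3 ]
[    -16      3    1 ]

inverse = [-111/2 41/4 7/2; 46 -17/2 -3; -16 3 1]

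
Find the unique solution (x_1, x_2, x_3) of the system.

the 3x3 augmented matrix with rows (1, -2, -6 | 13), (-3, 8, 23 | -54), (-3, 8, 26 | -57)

Forward elimination on [A|b]:
R2 <- R2 - (-3)*R1:  [   0    2    5  -15 ]
R3 <- R3 - (-3)*R1:  [   0    2    8  -18 ]
R3 <- R3 - (1)*R2:  [  0   0   3  -3 ]
Row echelon form:
[ 1  -2  -6  |   13 ]
[ 0   2   5  |  -15 ]
[ 0   0   3  |   -3 ]
Back-substitution:
x_3 = (-3) / 3 = -1
x_2 = (-15 - (5)*(-1)) / 2 = -5
x_1 = (13 - (-2)*(-5) - (-6)*(-1)) / 1 = -3

(-3, -5, -1)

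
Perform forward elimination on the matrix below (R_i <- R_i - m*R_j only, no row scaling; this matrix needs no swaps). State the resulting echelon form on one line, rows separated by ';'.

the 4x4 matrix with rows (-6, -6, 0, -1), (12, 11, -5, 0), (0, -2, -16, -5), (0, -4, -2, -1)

Forward elimination:
R2 <- R2 - (-2)*R1:  [  0  -1  -5  -2 ]
R3 <- R3 - (2)*R2:  [  0   0  -6  -1 ]
R4 <- R4 - (4)*R2:  [  0   0  18   7 ]
R4 <- R4 - (-3)*R3:  [ 0  0  0  4 ]
Row echelon form:
[ -6  -6   0  -1 ]
[  0  -1  -5  -2 ]
[  0   0  -6  -1 ]
[  0   0   0   4 ]

REF = [-6 -6 0 -1; 0 -1 -5 -2; 0 0 -6 -1; 0 0 0 4]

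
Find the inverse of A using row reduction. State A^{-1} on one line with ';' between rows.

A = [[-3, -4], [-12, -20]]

Gauss-Jordan on [A | I]:
R1 <- (1/-3)*R1:  [    1   4/3  |  -1/3     0 ]
R2 <- R2 - (-12)*R1:  [  0  -4  |  -4   1 ]
R2 <- (1/-4)*R2:  [    0     1  |     1  -1/4 ]
R1 <- R1 - (4/3)*R2:  [    1     0  |  -5/3   1/3 ]
Right block of [I | A^{-1}] is the inverse:
[ -5/3   1/3 ]
[    1  -1/4 ]

inverse = [-5/3 1/3; 1 -1/4]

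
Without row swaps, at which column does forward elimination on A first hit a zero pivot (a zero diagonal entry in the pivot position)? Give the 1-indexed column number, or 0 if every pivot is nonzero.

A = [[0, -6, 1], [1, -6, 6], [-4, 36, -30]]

first zero-pivot column = 1

Naive forward elimination:
Pivot entry (1,1) is zero but row 2 has 1 in column 1 -> naive elimination stops; a row interchange (e.g. R1 <-> R2) would be required here.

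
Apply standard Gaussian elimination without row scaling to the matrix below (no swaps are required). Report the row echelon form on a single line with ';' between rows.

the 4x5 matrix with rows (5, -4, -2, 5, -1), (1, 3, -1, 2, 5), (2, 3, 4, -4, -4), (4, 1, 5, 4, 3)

REF = [5 -4 -2 5 -1; 0 19/5 -3/5 1 26/5; 0 0 105/19 -137/19 -188/19; 0 0 0 293/35 387/35]

Forward elimination:
R2 <- R2 - (1/5)*R1:  [    0  19/5  -3/5     1  26/5 ]
R3 <- R3 - (2/5)*R1:  [     0   23/5   24/5     -6  -18/5 ]
R4 <- R4 - (4/5)*R1:  [    0  21/5  33/5     0  19/5 ]
R3 <- R3 - (23/19)*R2:  [       0        0   105/19  -137/19  -188/19 ]
R4 <- R4 - (21/19)*R2:  [      0       0  138/19  -21/19  -37/19 ]
R4 <- R4 - (46/35)*R3:  [      0       0       0  293/35  387/35 ]
Row echelon form:
[ 5    -4      -2        5       -1 ]
[ 0  19/5    -3/5        1     26/5 ]
[ 0     0  105/19  -137/19  -188/19 ]
[ 0     0       0   293/35   387/35 ]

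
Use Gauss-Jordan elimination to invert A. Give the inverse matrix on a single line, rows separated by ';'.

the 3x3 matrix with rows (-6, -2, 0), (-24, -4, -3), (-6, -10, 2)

inverse = [-19/48 1/24 1/16; 11/16 -1/8 -3/16; 9/4 -1/2 -1/4]

Gauss-Jordan on [A | I]:
R1 <- (1/-6)*R1:  [    1   1/3     0  |  -1/6     0     0 ]
R2 <- R2 - (-24)*R1:  [  0   4  -3  |  -4   1   0 ]
R3 <- R3 - (-6)*R1:  [  0  -8   2  |  -1   0   1 ]
R2 <- (1/4)*R2:  [    0     1  -3/4  |    -1   1/4     0 ]
R1 <- R1 - (1/3)*R2:  [     1      0    1/4  |    1/6  -1/12      0 ]
R3 <- R3 - (-8)*R2:  [  0   0  -4  |  -9   2   1 ]
R3 <- (1/-4)*R3:  [    0     0     1  |   9/4  -1/2  -1/4 ]
R1 <- R1 - (1/4)*R3:  [      1       0       0  |  -19/48    1/24    1/16 ]
R2 <- R2 - (-3/4)*R3:  [     0      1      0  |  11/16   -1/8  -3/16 ]
Right block of [I | A^{-1}] is the inverse:
[ -19/48  1/24   1/16 ]
[  11/16  -1/8  -3/16 ]
[    9/4  -1/2   -1/4 ]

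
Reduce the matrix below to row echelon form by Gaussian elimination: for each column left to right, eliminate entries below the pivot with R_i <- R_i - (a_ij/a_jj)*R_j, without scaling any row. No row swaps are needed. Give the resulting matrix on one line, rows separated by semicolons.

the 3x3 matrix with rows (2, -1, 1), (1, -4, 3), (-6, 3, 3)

Forward elimination:
R2 <- R2 - (1/2)*R1:  [    0  -7/2   5/2 ]
R3 <- R3 - (-3)*R1:  [ 0  0  6 ]
Row echelon form:
[ 2    -1    1 ]
[ 0  -7/2  5/2 ]
[ 0     0    6 ]

REF = [2 -1 1; 0 -7/2 5/2; 0 0 6]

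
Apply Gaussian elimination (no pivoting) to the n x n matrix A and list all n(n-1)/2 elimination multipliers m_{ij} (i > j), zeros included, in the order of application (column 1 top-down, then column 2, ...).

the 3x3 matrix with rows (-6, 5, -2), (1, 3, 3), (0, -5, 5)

multipliers: -1/6, 0, -30/23

Forward elimination:
R2 <- R2 - (-1/6)*R1:  [    0  23/6   8/3 ]
R3: entry in column 1 is already 0 -> m_{31} = 0 (no row operation needed)
R3 <- R3 - (-30/23)*R2:  [      0       0  195/23 ]
Multipliers (in order of application): m_{21} = -1/6, m_{31} = 0, m_{32} = -30/23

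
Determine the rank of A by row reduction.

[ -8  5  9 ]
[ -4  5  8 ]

Row reduction:
R2 <- R2 - (1/2)*R1:  [   0  5/2  7/2 ]
Row echelon form:
[ -8    5    9 ]
[  0  5/2  7/2 ]
Nonzero rows / pivot columns: 2

rank(A) = 2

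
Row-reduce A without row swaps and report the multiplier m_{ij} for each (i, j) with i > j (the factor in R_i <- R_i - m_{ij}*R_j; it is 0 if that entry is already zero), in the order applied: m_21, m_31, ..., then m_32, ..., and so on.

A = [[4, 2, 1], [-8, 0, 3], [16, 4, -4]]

multipliers: -2, 4, -1

Forward elimination:
R2 <- R2 - (-2)*R1:  [ 0  4  5 ]
R3 <- R3 - (4)*R1:  [  0  -4  -8 ]
R3 <- R3 - (-1)*R2:  [  0   0  -3 ]
Multipliers (in order of application): m_{21} = -2, m_{31} = 4, m_{32} = -1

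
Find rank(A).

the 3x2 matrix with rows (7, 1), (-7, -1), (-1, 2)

rank(A) = 2

Row reduction:
R2 <- R2 - (-1)*R1:  [ 0  0 ]
R3 <- R3 - (-1/7)*R1:  [    0  15/7 ]
R2 <-> R3   (pivot in column 2 was zero)
[ 7     1 ]
[ 0  15/7 ]
[ 0     0 ]
Row echelon form:
[ 7     1 ]
[ 0  15/7 ]
[ 0     0 ]
Nonzero rows / pivot columns: 2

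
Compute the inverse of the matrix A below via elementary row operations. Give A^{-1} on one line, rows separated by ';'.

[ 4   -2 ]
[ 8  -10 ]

inverse = [5/12 -1/12; 1/3 -1/6]

Gauss-Jordan on [A | I]:
R1 <- (1/4)*R1:  [    1  -1/2  |   1/4     0 ]
R2 <- R2 - (8)*R1:  [  0  -6  |  -2   1 ]
R2 <- (1/-6)*R2:  [    0     1  |   1/3  -1/6 ]
R1 <- R1 - (-1/2)*R2:  [     1      0  |   5/12  -1/12 ]
Right block of [I | A^{-1}] is the inverse:
[ 5/12  -1/12 ]
[  1/3   -1/6 ]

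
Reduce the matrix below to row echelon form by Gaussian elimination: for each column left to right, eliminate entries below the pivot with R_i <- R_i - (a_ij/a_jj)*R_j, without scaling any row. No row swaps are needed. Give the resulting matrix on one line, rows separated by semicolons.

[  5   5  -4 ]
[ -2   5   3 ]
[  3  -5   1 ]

Forward elimination:
R2 <- R2 - (-2/5)*R1:  [   0    7  7/5 ]
R3 <- R3 - (3/5)*R1:  [    0    -8  17/5 ]
R3 <- R3 - (-8/7)*R2:  [ 0  0  5 ]
Row echelon form:
[ 5  5   -4 ]
[ 0  7  7/5 ]
[ 0  0    5 ]

REF = [5 5 -4; 0 7 7/5; 0 0 5]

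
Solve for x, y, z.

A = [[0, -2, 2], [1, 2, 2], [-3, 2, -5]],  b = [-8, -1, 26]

Forward elimination on [A|b]:
R1 <-> R2   (pivot in column 1 was zero)
[  1   2   2  -1 ]
[  0  -2   2  -8 ]
[ -3   2  -5  26 ]
R3 <- R3 - (-3)*R1:  [  0   8   1  23 ]
R3 <- R3 - (-4)*R2:  [  0   0   9  -9 ]
Row echelon form:
[ 1   2  2  |  -1 ]
[ 0  -2  2  |  -8 ]
[ 0   0  9  |  -9 ]
Back-substitution:
z = (-9) / 9 = -1
y = (-8 - (2)*(-1)) / -2 = 3
x = (-1 - (2)*(3) - (2)*(-1)) / 1 = -5

(-5, 3, -1)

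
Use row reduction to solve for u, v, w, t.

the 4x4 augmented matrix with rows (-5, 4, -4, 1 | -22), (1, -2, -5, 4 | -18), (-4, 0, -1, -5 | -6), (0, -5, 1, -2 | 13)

Forward elimination on [A|b]:
R2 <- R2 - (-1/5)*R1:  [      0    -6/5   -29/5    21/5  -112/5 ]
R3 <- R3 - (4/5)*R1:  [     0  -16/5   11/5  -29/5   58/5 ]
R3 <- R3 - (8/3)*R2:  [     0      0   53/3    -17  214/3 ]
R4 <- R4 - (25/6)*R2:  [     0      0  151/6  -39/2  319/3 ]
R4 <- R4 - (151/106)*R3:  [      0       0       0  250/53  250/53 ]
Row echelon form:
[ -5     4     -4       1  |     -22 ]
[  0  -6/5  -29/5    21/5  |  -112/5 ]
[  0     0   53/3     -17  |   214/3 ]
[  0     0      0  250/53  |  250/53 ]
Back-substitution:
t = (250/53) / (250/53) = 1
w = (214/3 - (-17)*(1)) / (53/3) = 5
v = (-112/5 - (-29/5)*(5) - (21/5)*(1)) / (-6/5) = -2
u = (-22 - (4)*(-2) - (-4)*(5) - (1)*(1)) / -5 = -1

(-1, -2, 5, 1)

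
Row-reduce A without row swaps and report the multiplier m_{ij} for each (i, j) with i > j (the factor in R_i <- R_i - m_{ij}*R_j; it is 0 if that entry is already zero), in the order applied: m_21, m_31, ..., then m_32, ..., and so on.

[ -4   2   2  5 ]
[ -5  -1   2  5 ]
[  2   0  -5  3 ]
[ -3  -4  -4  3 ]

Forward elimination:
R2 <- R2 - (5/4)*R1:  [    0  -7/2  -1/2  -5/4 ]
R3 <- R3 - (-1/2)*R1:  [    0     1    -4  11/2 ]
R4 <- R4 - (3/4)*R1:  [     0  -11/2  -11/2   -3/4 ]
R3 <- R3 - (-2/7)*R2:  [     0      0  -29/7   36/7 ]
R4 <- R4 - (11/7)*R2:  [     0      0  -33/7  17/14 ]
R4 <- R4 - (33/29)*R3:  [       0        0        0  -269/58 ]
Multipliers (in order of application): m_{21} = 5/4, m_{31} = -1/2, m_{41} = 3/4, m_{32} = -2/7, m_{42} = 11/7, m_{43} = 33/29

multipliers: 5/4, -1/2, 3/4, -2/7, 11/7, 33/29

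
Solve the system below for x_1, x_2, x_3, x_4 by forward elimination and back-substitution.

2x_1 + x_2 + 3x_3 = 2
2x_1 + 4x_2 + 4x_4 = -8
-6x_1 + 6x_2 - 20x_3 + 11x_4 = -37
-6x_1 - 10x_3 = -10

(0, -1, 1, -1)

Forward elimination on [A|b]:
R2 <- R2 - (1)*R1:  [   0    3   -3    4  -10 ]
R3 <- R3 - (-3)*R1:  [   0    9  -11   11  -31 ]
R4 <- R4 - (-3)*R1:  [  0   3  -1   0  -4 ]
R3 <- R3 - (3)*R2:  [  0   0  -2  -1  -1 ]
R4 <- R4 - (1)*R2:  [  0   0   2  -4   6 ]
R4 <- R4 - (-1)*R3:  [  0   0   0  -5   5 ]
Row echelon form:
[ 2  1   3   0  |    2 ]
[ 0  3  -3   4  |  -10 ]
[ 0  0  -2  -1  |   -1 ]
[ 0  0   0  -5  |    5 ]
Back-substitution:
x_4 = (5) / -5 = -1
x_3 = (-1 - (-1)*(-1)) / -2 = 1
x_2 = (-10 - (-3)*(1) - (4)*(-1)) / 3 = -1
x_1 = (2 - (1)*(-1) - (3)*(1)) / 2 = 0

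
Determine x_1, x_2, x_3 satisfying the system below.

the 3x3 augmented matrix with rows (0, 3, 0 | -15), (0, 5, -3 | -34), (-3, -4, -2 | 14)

(0, -5, 3)

Forward elimination on [A|b]:
R1 <-> R3   (pivot in column 1 was zero)
[ -3  -4  -2   14 ]
[  0   5  -3  -34 ]
[  0   3   0  -15 ]
R3 <- R3 - (3/5)*R2:  [    0     0   9/5  27/5 ]
Row echelon form:
[ -3  -4   -2  |    14 ]
[  0   5   -3  |   -34 ]
[  0   0  9/5  |  27/5 ]
Back-substitution:
x_3 = (27/5) / (9/5) = 3
x_2 = (-34 - (-3)*(3)) / 5 = -5
x_1 = (14 - (-4)*(-5) - (-2)*(3)) / -3 = 0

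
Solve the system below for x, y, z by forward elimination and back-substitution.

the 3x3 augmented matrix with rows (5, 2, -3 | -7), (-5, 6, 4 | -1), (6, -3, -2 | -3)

(-1, -1, 0)

Forward elimination on [A|b]:
R2 <- R2 - (-1)*R1:  [  0   8   1  -8 ]
R3 <- R3 - (6/5)*R1:  [     0  -27/5    8/5   27/5 ]
R3 <- R3 - (-27/40)*R2:  [     0      0  91/40      0 ]
Row echelon form:
[ 5  2     -3  |  -7 ]
[ 0  8      1  |  -8 ]
[ 0  0  91/40  |   0 ]
Back-substitution:
z = (0) / (91/40) = 0
y = (-8 - (1)*(0)) / 8 = -1
x = (-7 - (2)*(-1) - (-3)*(0)) / 5 = -1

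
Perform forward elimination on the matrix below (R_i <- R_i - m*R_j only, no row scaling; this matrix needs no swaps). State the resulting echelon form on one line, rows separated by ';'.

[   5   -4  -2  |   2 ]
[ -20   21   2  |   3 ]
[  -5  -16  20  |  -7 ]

REF = [5 -4 -2 2; 0 5 -6 11; 0 0 -6 39]

Forward elimination:
R2 <- R2 - (-4)*R1:  [  0   5  -6  11 ]
R3 <- R3 - (-1)*R1:  [   0  -20   18   -5 ]
R3 <- R3 - (-4)*R2:  [  0   0  -6  39 ]
Row echelon form:
[ 5  -4  -2  |   2 ]
[ 0   5  -6  |  11 ]
[ 0   0  -6  |  39 ]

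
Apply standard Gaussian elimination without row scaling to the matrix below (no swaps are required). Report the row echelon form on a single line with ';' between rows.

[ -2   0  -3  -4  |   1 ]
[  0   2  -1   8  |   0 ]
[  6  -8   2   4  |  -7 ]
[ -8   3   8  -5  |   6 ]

Forward elimination:
R3 <- R3 - (-3)*R1:  [  0  -8  -7  -8  -4 ]
R4 <- R4 - (4)*R1:  [  0   3  20  11   2 ]
R3 <- R3 - (-4)*R2:  [   0    0  -11   24   -4 ]
R4 <- R4 - (3/2)*R2:  [    0     0  43/2    -1     2 ]
R4 <- R4 - (-43/22)*R3:  [      0       0       0  505/11  -64/11 ]
Row echelon form:
[ -2  0   -3      -4  |       1 ]
[  0  2   -1       8  |       0 ]
[  0  0  -11      24  |      -4 ]
[  0  0    0  505/11  |  -64/11 ]

REF = [-2 0 -3 -4 1; 0 2 -1 8 0; 0 0 -11 24 -4; 0 0 0 505/11 -64/11]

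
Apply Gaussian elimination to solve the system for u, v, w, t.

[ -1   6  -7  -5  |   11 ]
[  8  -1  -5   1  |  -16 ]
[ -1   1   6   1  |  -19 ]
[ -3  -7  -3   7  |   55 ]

(-5, -2, -4, 2)

Forward elimination on [A|b]:
R2 <- R2 - (-8)*R1:  [   0   47  -61  -39   72 ]
R3 <- R3 - (1)*R1:  [   0   -5   13    6  -30 ]
R4 <- R4 - (3)*R1:  [   0  -25   18   22   22 ]
R3 <- R3 - (-5/47)*R2:  [        0         0    306/47     87/47  -1050/47 ]
R4 <- R4 - (-25/47)*R2:  [       0        0  -679/47    59/47  2834/47 ]
R4 <- R4 - (-679/306)*R3:  [       0        0        0  547/102   547/51 ]
Row echelon form:
[ -1   6      -7       -5  |        11 ]
[  0  47     -61      -39  |        72 ]
[  0   0  306/47    87/47  |  -1050/47 ]
[  0   0       0  547/102  |    547/51 ]
Back-substitution:
t = (547/51) / (547/102) = 2
w = (-1050/47 - (87/47)*(2)) / (306/47) = -4
v = (72 - (-61)*(-4) - (-39)*(2)) / 47 = -2
u = (11 - (6)*(-2) - (-7)*(-4) - (-5)*(2)) / -1 = -5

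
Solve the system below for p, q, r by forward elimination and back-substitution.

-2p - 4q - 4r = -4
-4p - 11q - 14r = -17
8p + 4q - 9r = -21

(-2, 1, 1)

Forward elimination on [A|b]:
R2 <- R2 - (2)*R1:  [  0  -3  -6  -9 ]
R3 <- R3 - (-4)*R1:  [   0  -12  -25  -37 ]
R3 <- R3 - (4)*R2:  [  0   0  -1  -1 ]
Row echelon form:
[ -2  -4  -4  |  -4 ]
[  0  -3  -6  |  -9 ]
[  0   0  -1  |  -1 ]
Back-substitution:
r = (-1) / -1 = 1
q = (-9 - (-6)*(1)) / -3 = 1
p = (-4 - (-4)*(1) - (-4)*(1)) / -2 = -2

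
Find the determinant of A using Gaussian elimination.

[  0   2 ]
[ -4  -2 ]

det(A) = 8

Forward elimination:
R1 <-> R2   (pivot in column 1 was zero)
[ -4  -2 ]
[  0   2 ]
Upper-triangular form:
[ -4  -2 ]
[  0   2 ]
det(A) = (-1)^1 * (-4) * (2) = 8  (1 row swap -> sign -1)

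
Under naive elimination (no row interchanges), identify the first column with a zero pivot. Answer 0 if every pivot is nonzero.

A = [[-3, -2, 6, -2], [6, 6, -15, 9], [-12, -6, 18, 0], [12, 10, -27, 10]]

first zero-pivot column = 0

Naive forward elimination:
R2 <- R2 - (-2)*R1:  [  0   2  -3   5 ]
R3 <- R3 - (4)*R1:  [  0   2  -6   8 ]
R4 <- R4 - (-4)*R1:  [  0   2  -3   2 ]
R3 <- R3 - (1)*R2:  [  0   0  -3   3 ]
R4 <- R4 - (1)*R2:  [  0   0   0  -3 ]
All pivots nonzero; naive elimination completes without hitting a zero pivot.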